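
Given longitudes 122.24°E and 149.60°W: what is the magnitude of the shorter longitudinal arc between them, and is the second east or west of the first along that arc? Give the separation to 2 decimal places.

88.16° east

Raw difference: -149.60 − 122.24 = -271.84°.
Normalise into (−180°, 180°]: -271.84° + 360° = 88.16°.
Positive ⇒ the second point lies to the east; separation 88.16°.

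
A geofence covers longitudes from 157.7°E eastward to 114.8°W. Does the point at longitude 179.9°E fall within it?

Yes

Band width going east from +157.7° to -114.8°: ((-114.8 − 157.7) mod 360) = 87.5°.
Offset of +179.9° east of the west edge: ((179.9 − 157.7) mod 360) = 22.2°.
22.2° ≤ 87.5° ⇒ inside.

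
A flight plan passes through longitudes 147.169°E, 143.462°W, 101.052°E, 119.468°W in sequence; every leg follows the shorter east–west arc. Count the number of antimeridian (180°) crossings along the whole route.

Leg 1: +147.169° → -143.462°, shortest Δλ = 69.369° (east) — crosses 180°.
Leg 2: -143.462° → +101.052°, shortest Δλ = -115.486° (west) — crosses 180°.
Leg 3: +101.052° → -119.468°, shortest Δλ = 139.48° (east) — crosses 180°.
Total crossings: 3.

3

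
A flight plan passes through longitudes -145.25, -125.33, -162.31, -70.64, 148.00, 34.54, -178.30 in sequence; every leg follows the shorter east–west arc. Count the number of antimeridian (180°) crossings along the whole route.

2

Leg 1: -145.25° → -125.33°, shortest Δλ = 19.92° (east) — does not cross 180°.
Leg 2: -125.33° → -162.31°, shortest Δλ = -36.98° (west) — does not cross 180°.
Leg 3: -162.31° → -70.64°, shortest Δλ = 91.67° (east) — does not cross 180°.
Leg 4: -70.64° → +148.00°, shortest Δλ = -141.36° (west) — crosses 180°.
Leg 5: +148.00° → +34.54°, shortest Δλ = -113.46° (west) — does not cross 180°.
Leg 6: +34.54° → -178.30°, shortest Δλ = 147.16° (east) — crosses 180°.
Total crossings: 2.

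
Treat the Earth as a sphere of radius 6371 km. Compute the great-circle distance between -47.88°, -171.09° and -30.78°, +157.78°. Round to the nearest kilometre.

Δλ = 157.78 − -171.09 = 328.87°; wrapped into (−180°, 180°]: -31.13°.
Δφ = -30.78 − -47.88 = 17.10°.
a = sin²(Δφ/2) + cos φ₁ · cos φ₂ · sin²(Δλ/2) = 0.063592.
c = 2·atan2(√a, √(1−a)) = 0.50985 rad → d = 6371·c ≈ 3248.27 km.

3248 km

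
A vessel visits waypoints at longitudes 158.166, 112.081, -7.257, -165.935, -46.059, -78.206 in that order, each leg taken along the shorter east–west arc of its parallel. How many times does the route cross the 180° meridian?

0

Leg 1: +158.166° → +112.081°, shortest Δλ = -46.085° (west) — does not cross 180°.
Leg 2: +112.081° → -7.257°, shortest Δλ = -119.338° (west) — does not cross 180°.
Leg 3: -7.257° → -165.935°, shortest Δλ = -158.678° (west) — does not cross 180°.
Leg 4: -165.935° → -46.059°, shortest Δλ = 119.876° (east) — does not cross 180°.
Leg 5: -46.059° → -78.206°, shortest Δλ = -32.147° (west) — does not cross 180°.
Total crossings: 0.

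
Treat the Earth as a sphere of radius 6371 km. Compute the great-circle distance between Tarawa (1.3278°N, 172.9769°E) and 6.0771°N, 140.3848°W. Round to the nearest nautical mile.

Δλ = -140.3848 − 172.9769 = -313.3617°; wrapped into (−180°, 180°]: 46.6383°.
Δφ = 6.0771 − 1.3278 = 4.7493°.
a = sin²(Δφ/2) + cos φ₁ · cos φ₂ · sin²(Δλ/2) = 0.157493.
c = 2·atan2(√a, √(1−a)) = 0.81617 rad → d = 6371·c ≈ 5199.85 km ≈ 2807.69 nmi.

2808 nmi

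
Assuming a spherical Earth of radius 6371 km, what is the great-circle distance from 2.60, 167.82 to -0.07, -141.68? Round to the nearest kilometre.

Δλ = -141.68 − 167.82 = -309.50°; wrapped into (−180°, 180°]: 50.50°.
Δφ = -0.07 − 2.60 = -2.67°.
a = sin²(Δφ/2) + cos φ₁ · cos φ₂ · sin²(Δλ/2) = 0.182316.
c = 2·atan2(√a, √(1−a)) = 0.88231 rad → d = 6371·c ≈ 5621.21 km.

5621 km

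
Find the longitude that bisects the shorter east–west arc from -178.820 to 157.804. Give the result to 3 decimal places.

+169.492°

Signed shortest Δλ from -178.820° to +157.804° is -23.376°.
Midpoint longitude = -178.820° + (-23.376°)/2 = -178.820° − 11.688° = -190.508°.
Normalise into (−180°, 180°]: +169.492°.
(The naïve average (-178.820 + +157.804)/2 = -10.508° is on the wrong side of the globe.)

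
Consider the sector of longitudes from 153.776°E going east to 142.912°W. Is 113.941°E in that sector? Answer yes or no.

Band width going east from +153.776° to -142.912°: ((-142.912 − 153.776) mod 360) = 63.312°.
Offset of +113.941° east of the west edge: ((113.941 − 153.776) mod 360) = 320.165°.
320.165° > 63.312° ⇒ outside.

No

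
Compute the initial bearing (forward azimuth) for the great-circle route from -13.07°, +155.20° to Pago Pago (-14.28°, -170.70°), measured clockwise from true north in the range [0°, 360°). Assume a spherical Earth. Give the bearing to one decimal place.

Δλ = -170.70 − 155.20 = -325.90°; wrapped into (−180°, 180°]: 34.10°.
θ = atan2( sin Δλ · cos φ₂ , cos φ₁ · sin φ₂ − sin φ₁ · cos φ₂ · cos Δλ )
  = atan2(0.54332, -0.05880) = 96.177° → normalised to [0°, 360°): 96.177°.

96.2°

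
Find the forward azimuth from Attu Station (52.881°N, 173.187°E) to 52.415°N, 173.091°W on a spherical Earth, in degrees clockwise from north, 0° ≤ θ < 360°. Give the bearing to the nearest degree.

Δλ = -173.091 − 173.187 = -346.278°; wrapped into (−180°, 180°]: 13.722°.
θ = atan2( sin Δλ · cos φ₂ , cos φ₁ · sin φ₂ − sin φ₁ · cos φ₂ · cos Δλ )
  = atan2(0.14468, 0.00575) = 87.725° → normalised to [0°, 360°): 87.725°.

88°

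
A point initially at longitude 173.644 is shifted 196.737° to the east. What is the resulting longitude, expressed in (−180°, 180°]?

Start at +173.644°; shift +196.737° → +370.381°.
+370.381° lies outside (−180°, 180°]; subtract 360° → +10.381°.

+10.381°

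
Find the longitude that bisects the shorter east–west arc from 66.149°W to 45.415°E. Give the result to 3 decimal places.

10.367°W

Signed shortest Δλ from -66.149° to +45.415° is +111.564°.
Midpoint longitude = -66.149° + (+111.564°)/2 = -66.149° + 55.782° = -10.367°.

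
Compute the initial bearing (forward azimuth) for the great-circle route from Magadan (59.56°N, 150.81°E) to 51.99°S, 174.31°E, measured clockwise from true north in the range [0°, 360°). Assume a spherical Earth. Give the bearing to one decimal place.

Δλ = 174.31 − 150.81 = 23.50°.
θ = atan2( sin Δλ · cos φ₂ , cos φ₁ · sin φ₂ − sin φ₁ · cos φ₂ · cos Δλ )
  = atan2(0.24555, -0.88606) = 164.511° → normalised to [0°, 360°): 164.511°.

164.5°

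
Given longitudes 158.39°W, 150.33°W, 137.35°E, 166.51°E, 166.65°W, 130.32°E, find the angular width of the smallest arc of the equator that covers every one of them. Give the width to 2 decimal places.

79.35°

Sort the longitudes: -166.65°, -158.39°, -150.33°, +130.32°, +137.35°, +166.51°.
Eastward gaps between consecutive values (wrapping around): 8.26°, 8.06°, 280.65°, 7.03°, 29.16°, 26.84°.
Largest gap = 280.65° ⇒ minimal covering band is its complement: 360° − 280.65° = 79.35°.
Band runs from +130.32° eastward to -150.33°, crossing the antimeridian.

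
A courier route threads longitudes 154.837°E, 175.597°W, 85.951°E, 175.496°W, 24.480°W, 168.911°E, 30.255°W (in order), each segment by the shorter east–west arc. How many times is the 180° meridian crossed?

5

Leg 1: +154.837° → -175.597°, shortest Δλ = 29.566° (east) — crosses 180°.
Leg 2: -175.597° → +85.951°, shortest Δλ = -98.452° (west) — crosses 180°.
Leg 3: +85.951° → -175.496°, shortest Δλ = 98.553° (east) — crosses 180°.
Leg 4: -175.496° → -24.480°, shortest Δλ = 151.016° (east) — does not cross 180°.
Leg 5: -24.480° → +168.911°, shortest Δλ = -166.609° (west) — crosses 180°.
Leg 6: +168.911° → -30.255°, shortest Δλ = 160.834° (east) — crosses 180°.
Total crossings: 5.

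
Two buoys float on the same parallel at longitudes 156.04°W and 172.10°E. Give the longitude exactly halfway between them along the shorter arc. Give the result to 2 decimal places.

171.97°W

Signed shortest Δλ from -156.04° to +172.10° is -31.86°.
Midpoint longitude = -156.04° + (-31.86°)/2 = -156.04° − 15.93° = -171.97°.
(The naïve average (-156.04 + +172.10)/2 = 8.03° is on the wrong side of the globe.)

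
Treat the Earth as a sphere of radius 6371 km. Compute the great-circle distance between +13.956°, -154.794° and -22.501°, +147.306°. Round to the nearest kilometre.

7496 km

Δλ = 147.306 − -154.794 = 302.100°; wrapped into (−180°, 180°]: -57.900°.
Δφ = -22.501 − 13.956 = -36.457°.
a = sin²(Δφ/2) + cos φ₁ · cos φ₂ · sin²(Δλ/2) = 0.307923.
c = 2·atan2(√a, √(1−a)) = 1.17650 rad → d = 6371·c ≈ 7495.51 km.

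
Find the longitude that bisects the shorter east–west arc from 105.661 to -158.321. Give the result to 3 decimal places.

Signed shortest Δλ from +105.661° to -158.321° is +96.018°.
Midpoint longitude = +105.661° + (+96.018°)/2 = +105.661° + 48.009° = +153.670°.
(The naïve average (+105.661 + -158.321)/2 = -26.33° is on the wrong side of the globe.)

+153.670°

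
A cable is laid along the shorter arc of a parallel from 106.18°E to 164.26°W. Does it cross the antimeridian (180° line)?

Naïve |-164.26 − 106.18| = 270.44° > 180°, so the shorter arc goes the other way round — across 180°.
Signed shortest Δλ = ((-164.26 − 106.18 + 180) mod 360) − 180 = 89.56°.
Going east by 89.56° from +106.18° passes through 180° before reaching -164.26°.

Yes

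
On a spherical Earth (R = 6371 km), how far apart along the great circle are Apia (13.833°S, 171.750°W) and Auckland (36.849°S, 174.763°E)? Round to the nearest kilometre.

Δλ = 174.763 − -171.750 = 346.513°; wrapped into (−180°, 180°]: -13.487°.
Δφ = -36.849 − -13.833 = -23.016°.
a = sin²(Δφ/2) + cos φ₁ · cos φ₂ · sin²(Δλ/2) = 0.050516.
c = 2·atan2(√a, √(1−a)) = 0.45339 rad → d = 6371·c ≈ 2888.54 km.

2889 km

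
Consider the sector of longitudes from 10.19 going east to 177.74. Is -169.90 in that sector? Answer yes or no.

Band width going east from +10.19° to +177.74°: ((177.74 − 10.19) mod 360) = 167.55°.
Offset of -169.90° east of the west edge: ((-169.90 − 10.19) mod 360) = 179.91°.
179.91° > 167.55° ⇒ outside.

No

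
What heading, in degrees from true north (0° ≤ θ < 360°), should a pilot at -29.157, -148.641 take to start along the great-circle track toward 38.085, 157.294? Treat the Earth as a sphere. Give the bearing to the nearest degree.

320°

Δλ = 157.294 − -148.641 = 305.935°; wrapped into (−180°, 180°]: -54.065°.
θ = atan2( sin Δλ · cos φ₂ , cos φ₁ · sin φ₂ − sin φ₁ · cos φ₂ · cos Δλ )
  = atan2(-0.63730, 0.76372) = -39.844° → normalised to [0°, 360°): 320.156°.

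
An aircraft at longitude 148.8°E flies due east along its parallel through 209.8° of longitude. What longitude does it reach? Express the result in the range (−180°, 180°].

1.4°W

Start at +148.8°; shift +209.8° → +358.6°.
+358.6° lies outside (−180°, 180°]; subtract 360° → -1.4°.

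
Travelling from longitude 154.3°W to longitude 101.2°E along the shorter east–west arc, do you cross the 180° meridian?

Naïve |101.2 − -154.3| = 255.5° > 180°, so the shorter arc goes the other way round — across 180°.
Signed shortest Δλ = ((101.2 − -154.3 + 180) mod 360) − 180 = -104.5°.
Going west by 104.5° from -154.3° passes through 180° before reaching +101.2°.

Yes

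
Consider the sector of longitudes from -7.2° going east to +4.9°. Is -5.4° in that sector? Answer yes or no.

Yes

Band width going east from -7.2° to +4.9°: ((4.9 − -7.2) mod 360) = 12.1°.
Offset of -5.4° east of the west edge: ((-5.4 − -7.2) mod 360) = 1.8°.
1.8° ≤ 12.1° ⇒ inside.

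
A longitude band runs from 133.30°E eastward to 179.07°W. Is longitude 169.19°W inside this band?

No

Band width going east from +133.30° to -179.07°: ((-179.07 − 133.30) mod 360) = 47.63°.
Offset of -169.19° east of the west edge: ((-169.19 − 133.30) mod 360) = 57.51°.
57.51° > 47.63° ⇒ outside.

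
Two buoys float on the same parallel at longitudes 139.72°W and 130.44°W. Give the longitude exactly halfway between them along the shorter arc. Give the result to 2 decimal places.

135.08°W

Signed shortest Δλ from -139.72° to -130.44° is +9.28°.
Midpoint longitude = -139.72° + (+9.28°)/2 = -139.72° + 4.64° = -135.08°.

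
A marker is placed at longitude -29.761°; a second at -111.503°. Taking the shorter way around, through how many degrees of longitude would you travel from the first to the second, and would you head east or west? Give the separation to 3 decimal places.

81.742° west

Raw difference: -111.503 − -29.761 = -81.742°.
Normalise into (−180°, 180°]: -81.742° stays -81.742°.
Negative ⇒ the second point lies to the west; separation 81.742°.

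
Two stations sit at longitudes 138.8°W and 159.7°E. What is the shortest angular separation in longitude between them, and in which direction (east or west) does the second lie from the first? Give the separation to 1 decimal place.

Raw difference: 159.7 − -138.8 = 298.5°.
Normalise into (−180°, 180°]: 298.5° − 360° = -61.5°.
Negative ⇒ the second point lies to the west; separation 61.5°.

61.5° west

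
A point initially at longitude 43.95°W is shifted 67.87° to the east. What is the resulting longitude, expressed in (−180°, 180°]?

23.92°E

Start at -43.95°; shift +67.87° → +23.92°.
+23.92° already lies in (−180°, 180°].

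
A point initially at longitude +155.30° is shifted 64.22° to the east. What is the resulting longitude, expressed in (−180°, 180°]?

Start at +155.30°; shift +64.22° → +219.52°.
+219.52° lies outside (−180°, 180°]; subtract 360° → -140.48°.

-140.48°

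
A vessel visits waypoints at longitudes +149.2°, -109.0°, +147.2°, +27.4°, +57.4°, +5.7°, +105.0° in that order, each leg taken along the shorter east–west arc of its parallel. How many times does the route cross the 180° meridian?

Leg 1: +149.2° → -109.0°, shortest Δλ = 101.8° (east) — crosses 180°.
Leg 2: -109.0° → +147.2°, shortest Δλ = -103.8° (west) — crosses 180°.
Leg 3: +147.2° → +27.4°, shortest Δλ = -119.8° (west) — does not cross 180°.
Leg 4: +27.4° → +57.4°, shortest Δλ = 30.0° (east) — does not cross 180°.
Leg 5: +57.4° → +5.7°, shortest Δλ = -51.7° (west) — does not cross 180°.
Leg 6: +5.7° → +105.0°, shortest Δλ = 99.3° (east) — does not cross 180°.
Total crossings: 2.

2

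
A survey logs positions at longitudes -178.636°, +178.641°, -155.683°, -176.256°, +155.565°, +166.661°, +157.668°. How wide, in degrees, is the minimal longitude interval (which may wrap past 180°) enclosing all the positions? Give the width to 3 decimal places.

48.752°

Sort the longitudes: -178.636°, -176.256°, -155.683°, +155.565°, +157.668°, +166.661°, +178.641°.
Eastward gaps between consecutive values (wrapping around): 2.380°, 20.573°, 311.248°, 2.103°, 8.993°, 11.980°, 2.723°.
Largest gap = 311.248° ⇒ minimal covering band is its complement: 360° − 311.248° = 48.752°.
Band runs from +155.565° eastward to -155.683°, crossing the antimeridian.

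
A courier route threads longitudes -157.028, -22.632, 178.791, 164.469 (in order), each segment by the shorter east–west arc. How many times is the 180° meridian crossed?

1

Leg 1: -157.028° → -22.632°, shortest Δλ = 134.396° (east) — does not cross 180°.
Leg 2: -22.632° → +178.791°, shortest Δλ = -158.577° (west) — crosses 180°.
Leg 3: +178.791° → +164.469°, shortest Δλ = -14.322° (west) — does not cross 180°.
Total crossings: 1.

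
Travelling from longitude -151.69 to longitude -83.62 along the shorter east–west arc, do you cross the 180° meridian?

Signed shortest Δλ = ((-83.62 − -151.69 + 180) mod 360) − 180 = 68.07°.
Going east by 68.07° from -151.69° reaches -83.62° without touching 180°.

No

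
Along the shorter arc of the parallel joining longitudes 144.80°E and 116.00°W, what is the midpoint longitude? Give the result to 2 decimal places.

Signed shortest Δλ from +144.80° to -116.00° is +99.20°.
Midpoint longitude = +144.80° + (+99.20°)/2 = +144.80° + 49.60° = +194.40°.
Normalise into (−180°, 180°]: -165.60°.
(The naïve average (+144.80 + -116.00)/2 = 14.4° is on the wrong side of the globe.)

165.60°W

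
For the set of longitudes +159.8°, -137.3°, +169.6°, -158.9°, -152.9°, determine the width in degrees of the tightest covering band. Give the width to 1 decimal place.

Sort the longitudes: -158.9°, -152.9°, -137.3°, +159.8°, +169.6°.
Eastward gaps between consecutive values (wrapping around): 6.0°, 15.6°, 297.1°, 9.8°, 31.5°.
Largest gap = 297.1° ⇒ minimal covering band is its complement: 360° − 297.1° = 62.9°.
Band runs from +159.8° eastward to -137.3°, crossing the antimeridian.

62.9°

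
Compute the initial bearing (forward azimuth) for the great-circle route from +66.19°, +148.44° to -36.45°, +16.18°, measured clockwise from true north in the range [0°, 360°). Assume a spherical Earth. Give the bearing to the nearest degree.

Δλ = 16.18 − 148.44 = -132.26°.
θ = atan2( sin Δλ · cos φ₂ , cos φ₁ · sin φ₂ − sin φ₁ · cos φ₂ · cos Δλ )
  = atan2(-0.59532, 0.25505) = -66.808° → normalised to [0°, 360°): 293.192°.

293°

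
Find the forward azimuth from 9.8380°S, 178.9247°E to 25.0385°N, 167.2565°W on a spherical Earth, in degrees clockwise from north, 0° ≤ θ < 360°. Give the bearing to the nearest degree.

Δλ = -167.2565 − 178.9247 = -346.1812°; wrapped into (−180°, 180°]: 13.8188°.
θ = atan2( sin Δλ · cos φ₂ , cos φ₁ · sin φ₂ − sin φ₁ · cos φ₂ · cos Δλ )
  = atan2(0.21641, 0.56733) = 20.879° → normalised to [0°, 360°): 20.879°.

21°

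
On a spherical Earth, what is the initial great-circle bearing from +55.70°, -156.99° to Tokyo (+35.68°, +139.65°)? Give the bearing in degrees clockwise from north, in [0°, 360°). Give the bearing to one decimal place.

272.2°

Δλ = 139.65 − -156.99 = 296.64°; wrapped into (−180°, 180°]: -63.36°.
θ = atan2( sin Δλ · cos φ₂ , cos φ₁ · sin φ₂ − sin φ₁ · cos φ₂ · cos Δλ )
  = atan2(-0.72606, 0.02780) = -87.807° → normalised to [0°, 360°): 272.193°.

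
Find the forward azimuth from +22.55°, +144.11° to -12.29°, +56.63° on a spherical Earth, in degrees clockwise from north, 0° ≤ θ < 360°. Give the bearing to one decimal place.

Δλ = 56.63 − 144.11 = -87.48°.
θ = atan2( sin Δλ · cos φ₂ , cos φ₁ · sin φ₂ − sin φ₁ · cos φ₂ · cos Δλ )
  = atan2(-0.97614, -0.21306) = -102.313° → normalised to [0°, 360°): 257.687°.

257.7°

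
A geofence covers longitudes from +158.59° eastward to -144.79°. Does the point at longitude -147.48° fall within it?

Yes

Band width going east from +158.59° to -144.79°: ((-144.79 − 158.59) mod 360) = 56.62°.
Offset of -147.48° east of the west edge: ((-147.48 − 158.59) mod 360) = 53.93°.
53.93° ≤ 56.62° ⇒ inside.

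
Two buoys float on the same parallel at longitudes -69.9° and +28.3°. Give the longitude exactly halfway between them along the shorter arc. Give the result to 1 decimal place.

Signed shortest Δλ from -69.9° to +28.3° is +98.2°.
Midpoint longitude = -69.9° + (+98.2°)/2 = -69.9° + 49.1° = -20.8°.

-20.8°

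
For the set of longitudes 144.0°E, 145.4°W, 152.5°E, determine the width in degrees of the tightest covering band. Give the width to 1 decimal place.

70.6°

Sort the longitudes: -145.4°, +144.0°, +152.5°.
Eastward gaps between consecutive values (wrapping around): 289.4°, 8.5°, 62.1°.
Largest gap = 289.4° ⇒ minimal covering band is its complement: 360° − 289.4° = 70.6°.
Band runs from +144.0° eastward to -145.4°, crossing the antimeridian.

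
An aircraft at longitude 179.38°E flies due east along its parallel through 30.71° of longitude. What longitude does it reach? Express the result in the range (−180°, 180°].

149.91°W

Start at +179.38°; shift +30.71° → +210.09°.
+210.09° lies outside (−180°, 180°]; subtract 360° → -149.91°.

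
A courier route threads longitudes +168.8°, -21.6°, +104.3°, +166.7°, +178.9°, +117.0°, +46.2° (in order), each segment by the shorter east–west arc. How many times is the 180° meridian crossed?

1

Leg 1: +168.8° → -21.6°, shortest Δλ = 169.6° (east) — crosses 180°.
Leg 2: -21.6° → +104.3°, shortest Δλ = 125.9° (east) — does not cross 180°.
Leg 3: +104.3° → +166.7°, shortest Δλ = 62.4° (east) — does not cross 180°.
Leg 4: +166.7° → +178.9°, shortest Δλ = 12.2° (east) — does not cross 180°.
Leg 5: +178.9° → +117.0°, shortest Δλ = -61.9° (west) — does not cross 180°.
Leg 6: +117.0° → +46.2°, shortest Δλ = -70.8° (west) — does not cross 180°.
Total crossings: 1.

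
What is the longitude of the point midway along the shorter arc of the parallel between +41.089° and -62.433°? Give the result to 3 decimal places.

-10.672°

Signed shortest Δλ from +41.089° to -62.433° is -103.522°.
Midpoint longitude = +41.089° + (-103.522°)/2 = +41.089° − 51.761° = -10.672°.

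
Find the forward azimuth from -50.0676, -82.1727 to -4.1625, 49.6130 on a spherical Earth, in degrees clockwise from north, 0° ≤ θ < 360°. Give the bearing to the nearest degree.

127°

Δλ = 49.6130 − -82.1727 = 131.7857°.
θ = atan2( sin Δλ · cos φ₂ , cos φ₁ · sin φ₂ − sin φ₁ · cos φ₂ · cos Δλ )
  = atan2(0.74368, -0.55620) = 126.793° → normalised to [0°, 360°): 126.793°.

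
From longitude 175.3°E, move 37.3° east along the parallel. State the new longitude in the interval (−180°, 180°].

Start at +175.3°; shift +37.3° → +212.6°.
+212.6° lies outside (−180°, 180°]; subtract 360° → -147.4°.

147.4°W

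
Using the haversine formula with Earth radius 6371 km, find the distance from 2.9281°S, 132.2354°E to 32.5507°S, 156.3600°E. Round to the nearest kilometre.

4144 km

Δλ = 156.3600 − 132.2354 = 24.1246°.
Δφ = -32.5507 − -2.9281 = -29.6226°.
a = sin²(Δφ/2) + cos φ₁ · cos φ₂ · sin²(Δλ/2) = 0.102113.
c = 2·atan2(√a, √(1−a)) = 0.65051 rad → d = 6371·c ≈ 4144.40 km.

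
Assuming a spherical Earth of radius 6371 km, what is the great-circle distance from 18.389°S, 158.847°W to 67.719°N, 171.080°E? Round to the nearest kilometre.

Δλ = 171.080 − -158.847 = 329.927°; wrapped into (−180°, 180°]: -30.073°.
Δφ = 67.719 − -18.389 = 86.108°.
a = sin²(Δφ/2) + cos φ₁ · cos φ₂ · sin²(Δλ/2) = 0.490278.
c = 2·atan2(√a, √(1−a)) = 1.55135 rad → d = 6371·c ≈ 9883.66 km.

9884 km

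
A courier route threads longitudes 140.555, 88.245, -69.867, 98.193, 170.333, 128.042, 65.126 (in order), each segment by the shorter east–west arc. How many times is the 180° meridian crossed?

Leg 1: +140.555° → +88.245°, shortest Δλ = -52.31° (west) — does not cross 180°.
Leg 2: +88.245° → -69.867°, shortest Δλ = -158.112° (west) — does not cross 180°.
Leg 3: -69.867° → +98.193°, shortest Δλ = 168.06° (east) — does not cross 180°.
Leg 4: +98.193° → +170.333°, shortest Δλ = 72.14° (east) — does not cross 180°.
Leg 5: +170.333° → +128.042°, shortest Δλ = -42.291° (west) — does not cross 180°.
Leg 6: +128.042° → +65.126°, shortest Δλ = -62.916° (west) — does not cross 180°.
Total crossings: 0.

0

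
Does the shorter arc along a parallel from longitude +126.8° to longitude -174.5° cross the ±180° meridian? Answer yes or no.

Naïve |-174.5 − 126.8| = 301.3° > 180°, so the shorter arc goes the other way round — across 180°.
Signed shortest Δλ = ((-174.5 − 126.8 + 180) mod 360) − 180 = 58.7°.
Going east by 58.7° from +126.8° passes through 180° before reaching -174.5°.

Yes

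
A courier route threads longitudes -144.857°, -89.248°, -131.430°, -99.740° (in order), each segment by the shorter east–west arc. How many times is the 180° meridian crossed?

Leg 1: -144.857° → -89.248°, shortest Δλ = 55.609° (east) — does not cross 180°.
Leg 2: -89.248° → -131.430°, shortest Δλ = -42.182° (west) — does not cross 180°.
Leg 3: -131.430° → -99.740°, shortest Δλ = 31.69° (east) — does not cross 180°.
Total crossings: 0.

0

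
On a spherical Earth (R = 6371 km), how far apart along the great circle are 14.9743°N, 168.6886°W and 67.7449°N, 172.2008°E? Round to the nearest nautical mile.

3255 nmi

Δλ = 172.2008 − -168.6886 = 340.8894°; wrapped into (−180°, 180°]: -19.1106°.
Δφ = 67.7449 − 14.9743 = 52.7706°.
a = sin²(Δφ/2) + cos φ₁ · cos φ₂ · sin²(Δλ/2) = 0.207578.
c = 2·atan2(√a, √(1−a)) = 0.94611 rad → d = 6371·c ≈ 6027.66 km ≈ 3254.67 nmi.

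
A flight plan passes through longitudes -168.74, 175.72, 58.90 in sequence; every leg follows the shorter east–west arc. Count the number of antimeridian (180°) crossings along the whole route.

1

Leg 1: -168.74° → +175.72°, shortest Δλ = -15.54° (west) — crosses 180°.
Leg 2: +175.72° → +58.90°, shortest Δλ = -116.82° (west) — does not cross 180°.
Total crossings: 1.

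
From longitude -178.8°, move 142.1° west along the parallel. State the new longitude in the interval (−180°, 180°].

Start at -178.8°; shift −142.1° → -320.9°.
-320.9° lies outside (−180°, 180°]; add 360° → +39.1°.

+39.1°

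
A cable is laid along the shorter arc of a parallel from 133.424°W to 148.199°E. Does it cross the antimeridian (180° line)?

Naïve |148.199 − -133.424| = 281.623° > 180°, so the shorter arc goes the other way round — across 180°.
Signed shortest Δλ = ((148.199 − -133.424 + 180) mod 360) − 180 = -78.377°.
Going west by 78.377° from -133.424° passes through 180° before reaching +148.199°.

Yes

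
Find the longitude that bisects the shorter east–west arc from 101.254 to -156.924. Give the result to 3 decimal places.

Signed shortest Δλ from +101.254° to -156.924° is +101.822°.
Midpoint longitude = +101.254° + (+101.822°)/2 = +101.254° + 50.911° = +152.165°.
(The naïve average (+101.254 + -156.924)/2 = -27.835° is on the wrong side of the globe.)

+152.165°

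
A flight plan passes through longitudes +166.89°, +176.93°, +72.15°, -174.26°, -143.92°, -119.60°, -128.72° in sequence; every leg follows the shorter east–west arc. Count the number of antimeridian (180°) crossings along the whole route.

Leg 1: +166.89° → +176.93°, shortest Δλ = 10.04° (east) — does not cross 180°.
Leg 2: +176.93° → +72.15°, shortest Δλ = -104.78° (west) — does not cross 180°.
Leg 3: +72.15° → -174.26°, shortest Δλ = 113.59° (east) — crosses 180°.
Leg 4: -174.26° → -143.92°, shortest Δλ = 30.34° (east) — does not cross 180°.
Leg 5: -143.92° → -119.60°, shortest Δλ = 24.32° (east) — does not cross 180°.
Leg 6: -119.60° → -128.72°, shortest Δλ = -9.12° (west) — does not cross 180°.
Total crossings: 1.

1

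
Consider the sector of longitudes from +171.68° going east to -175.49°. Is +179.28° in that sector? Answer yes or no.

Band width going east from +171.68° to -175.49°: ((-175.49 − 171.68) mod 360) = 12.83°.
Offset of +179.28° east of the west edge: ((179.28 − 171.68) mod 360) = 7.60°.
7.60° ≤ 12.83° ⇒ inside.

Yes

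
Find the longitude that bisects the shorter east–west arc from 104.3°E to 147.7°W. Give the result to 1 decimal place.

158.3°E

Signed shortest Δλ from +104.3° to -147.7° is +108.0°.
Midpoint longitude = +104.3° + (+108.0°)/2 = +104.3° + 54.0° = +158.3°.
(The naïve average (+104.3 + -147.7)/2 = -21.7° is on the wrong side of the globe.)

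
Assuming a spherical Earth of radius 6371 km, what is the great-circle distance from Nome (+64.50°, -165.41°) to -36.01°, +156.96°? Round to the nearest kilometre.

Δλ = 156.96 − -165.41 = 322.37°; wrapped into (−180°, 180°]: -37.63°.
Δφ = -36.01 − 64.50 = -100.51°.
a = sin²(Δφ/2) + cos φ₁ · cos φ₂ · sin²(Δλ/2) = 0.627426.
c = 2·atan2(√a, √(1−a)) = 1.82849 rad → d = 6371·c ≈ 11649.32 km.

11649 km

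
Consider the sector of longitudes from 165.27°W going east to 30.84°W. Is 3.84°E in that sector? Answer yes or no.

Band width going east from -165.27° to -30.84°: ((-30.84 − -165.27) mod 360) = 134.43°.
Offset of +3.84° east of the west edge: ((3.84 − -165.27) mod 360) = 169.11°.
169.11° > 134.43° ⇒ outside.

No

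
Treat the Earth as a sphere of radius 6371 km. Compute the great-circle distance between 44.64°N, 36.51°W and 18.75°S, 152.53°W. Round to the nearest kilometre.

Δλ = -152.53 − -36.51 = -116.02°.
Δφ = -18.75 − 44.64 = -63.39°.
a = sin²(Δφ/2) + cos φ₁ · cos φ₂ · sin²(Δλ/2) = 0.760717.
c = 2·atan2(√a, √(1−a)) = 2.11933 rad → d = 6371·c ≈ 13502.23 km.

13502 km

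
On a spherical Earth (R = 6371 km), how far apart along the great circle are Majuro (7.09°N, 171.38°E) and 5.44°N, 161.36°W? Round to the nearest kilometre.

Δλ = -161.36 − 171.38 = -332.74°; wrapped into (−180°, 180°]: 27.26°.
Δφ = 5.44 − 7.09 = -1.65°.
a = sin²(Δφ/2) + cos φ₁ · cos φ₂ · sin²(Δλ/2) = 0.055066.
c = 2·atan2(√a, √(1−a)) = 0.47374 rad → d = 6371·c ≈ 3018.20 km.

3018 km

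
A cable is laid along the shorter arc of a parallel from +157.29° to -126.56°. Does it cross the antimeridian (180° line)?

Yes

Naïve |-126.56 − 157.29| = 283.85° > 180°, so the shorter arc goes the other way round — across 180°.
Signed shortest Δλ = ((-126.56 − 157.29 + 180) mod 360) − 180 = 76.15°.
Going east by 76.15° from +157.29° passes through 180° before reaching -126.56°.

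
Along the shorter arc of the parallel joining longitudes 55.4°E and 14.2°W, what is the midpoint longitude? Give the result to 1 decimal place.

Signed shortest Δλ from +55.4° to -14.2° is -69.6°.
Midpoint longitude = +55.4° + (-69.6°)/2 = +55.4° − 34.8° = +20.6°.

20.6°E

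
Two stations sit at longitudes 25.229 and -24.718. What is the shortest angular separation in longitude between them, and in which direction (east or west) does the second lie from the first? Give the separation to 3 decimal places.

Raw difference: -24.718 − 25.229 = -49.947°.
Normalise into (−180°, 180°]: -49.947° stays -49.947°.
Negative ⇒ the second point lies to the west; separation 49.947°.

49.947° west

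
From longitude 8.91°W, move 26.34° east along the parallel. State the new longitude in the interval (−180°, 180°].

17.43°E

Start at -8.91°; shift +26.34° → +17.43°.
+17.43° already lies in (−180°, 180°].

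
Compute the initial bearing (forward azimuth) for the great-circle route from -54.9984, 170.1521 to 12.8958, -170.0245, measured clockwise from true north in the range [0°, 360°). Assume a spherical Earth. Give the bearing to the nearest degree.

Δλ = -170.0245 − 170.1521 = -340.1766°; wrapped into (−180°, 180°]: 19.8234°.
θ = atan2( sin Δλ · cos φ₂ , cos φ₁ · sin φ₂ − sin φ₁ · cos φ₂ · cos Δλ )
  = atan2(0.33057, 0.87917) = 20.606° → normalised to [0°, 360°): 20.606°.

21°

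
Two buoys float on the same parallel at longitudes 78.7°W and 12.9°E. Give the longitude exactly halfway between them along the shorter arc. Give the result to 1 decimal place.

32.9°W

Signed shortest Δλ from -78.7° to +12.9° is +91.6°.
Midpoint longitude = -78.7° + (+91.6°)/2 = -78.7° + 45.8° = -32.9°.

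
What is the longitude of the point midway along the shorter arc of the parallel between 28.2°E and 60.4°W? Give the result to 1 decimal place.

16.1°W

Signed shortest Δλ from +28.2° to -60.4° is -88.6°.
Midpoint longitude = +28.2° + (-88.6°)/2 = +28.2° − 44.3° = -16.1°.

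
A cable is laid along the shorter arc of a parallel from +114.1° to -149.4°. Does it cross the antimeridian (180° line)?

Yes

Naïve |-149.4 − 114.1| = 263.5° > 180°, so the shorter arc goes the other way round — across 180°.
Signed shortest Δλ = ((-149.4 − 114.1 + 180) mod 360) − 180 = 96.5°.
Going east by 96.5° from +114.1° passes through 180° before reaching -149.4°.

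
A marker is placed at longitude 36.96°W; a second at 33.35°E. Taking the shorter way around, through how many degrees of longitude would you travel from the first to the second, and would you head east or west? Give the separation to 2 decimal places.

Raw difference: 33.35 − -36.96 = 70.31°.
Normalise into (−180°, 180°]: 70.31° stays 70.31°.
Positive ⇒ the second point lies to the east; separation 70.31°.

70.31° east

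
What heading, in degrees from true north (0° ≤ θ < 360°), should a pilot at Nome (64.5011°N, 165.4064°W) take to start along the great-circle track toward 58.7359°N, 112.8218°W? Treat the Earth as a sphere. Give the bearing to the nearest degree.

Δλ = -112.8218 − -165.4064 = 52.5846°.
θ = atan2( sin Δλ · cos φ₂ , cos φ₁ · sin φ₂ − sin φ₁ · cos φ₂ · cos Δλ )
  = atan2(0.41220, 0.08337) = 78.567° → normalised to [0°, 360°): 78.567°.

79°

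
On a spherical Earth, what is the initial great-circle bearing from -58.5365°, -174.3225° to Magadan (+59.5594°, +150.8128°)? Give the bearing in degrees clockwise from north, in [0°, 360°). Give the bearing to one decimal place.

340.2°

Δλ = 150.8128 − -174.3225 = 325.1353°; wrapped into (−180°, 180°]: -34.8647°.
θ = atan2( sin Δλ · cos φ₂ , cos φ₁ · sin φ₂ − sin φ₁ · cos φ₂ · cos Δλ )
  = atan2(-0.28962, 0.80459) = -19.797° → normalised to [0°, 360°): 340.203°.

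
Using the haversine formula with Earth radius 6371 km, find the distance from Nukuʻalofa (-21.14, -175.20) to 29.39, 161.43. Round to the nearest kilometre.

Δλ = 161.43 − -175.20 = 336.63°; wrapped into (−180°, 180°]: -23.37°.
Δφ = 29.39 − -21.14 = 50.53°.
a = sin²(Δφ/2) + cos φ₁ · cos φ₂ · sin²(Δλ/2) = 0.215497.
c = 2·atan2(√a, √(1−a)) = 0.96550 rad → d = 6371·c ≈ 6151.20 km.

6151 km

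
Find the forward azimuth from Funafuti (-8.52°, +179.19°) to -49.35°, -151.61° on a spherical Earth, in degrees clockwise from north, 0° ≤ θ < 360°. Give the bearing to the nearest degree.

154°

Δλ = -151.61 − 179.19 = -330.80°; wrapped into (−180°, 180°]: 29.20°.
θ = atan2( sin Δλ · cos φ₂ , cos φ₁ · sin φ₂ − sin φ₁ · cos φ₂ · cos Δλ )
  = atan2(0.31781, -0.66608) = 154.493° → normalised to [0°, 360°): 154.493°.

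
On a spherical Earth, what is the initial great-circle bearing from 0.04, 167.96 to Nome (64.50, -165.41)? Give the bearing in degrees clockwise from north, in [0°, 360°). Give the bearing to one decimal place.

12.1°

Δλ = -165.41 − 167.96 = -333.37°; wrapped into (−180°, 180°]: 26.63°.
θ = atan2( sin Δλ · cos φ₂ , cos φ₁ · sin φ₂ − sin φ₁ · cos φ₂ · cos Δλ )
  = atan2(0.19297, 0.90232) = 12.071° → normalised to [0°, 360°): 12.071°.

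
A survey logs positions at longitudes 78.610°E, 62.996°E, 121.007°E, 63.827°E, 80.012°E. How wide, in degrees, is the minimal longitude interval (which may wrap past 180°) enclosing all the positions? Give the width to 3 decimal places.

Sort the longitudes: +62.996°, +63.827°, +78.610°, +80.012°, +121.007°.
Eastward gaps between consecutive values (wrapping around): 0.831°, 14.783°, 1.402°, 40.995°, 301.989°.
Largest gap = 301.989° ⇒ minimal covering band is its complement: 360° − 301.989° = 58.011°.
Band runs from +62.996° eastward to +121.007°.

58.011°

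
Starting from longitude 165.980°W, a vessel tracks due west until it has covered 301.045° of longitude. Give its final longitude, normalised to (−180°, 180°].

Start at -165.980°; shift −301.045° → -467.025°.
-467.025° lies outside (−180°, 180°]; add 360° → -107.025°.

107.025°W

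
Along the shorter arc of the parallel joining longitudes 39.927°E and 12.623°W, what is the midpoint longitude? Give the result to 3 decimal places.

Signed shortest Δλ from +39.927° to -12.623° is -52.550°.
Midpoint longitude = +39.927° + (-52.550°)/2 = +39.927° − 26.275° = +13.652°.

13.652°E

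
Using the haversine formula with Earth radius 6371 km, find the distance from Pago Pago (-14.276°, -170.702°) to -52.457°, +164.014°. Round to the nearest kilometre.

4799 km

Δλ = 164.014 − -170.702 = 334.716°; wrapped into (−180°, 180°]: -25.284°.
Δφ = -52.457 − -14.276 = -38.181°.
a = sin²(Δφ/2) + cos φ₁ · cos φ₂ · sin²(Δλ/2) = 0.135255.
c = 2·atan2(√a, √(1−a)) = 0.75322 rad → d = 6371·c ≈ 4798.77 km.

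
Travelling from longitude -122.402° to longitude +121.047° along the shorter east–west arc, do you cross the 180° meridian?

Yes

Naïve |121.047 − -122.402| = 243.449° > 180°, so the shorter arc goes the other way round — across 180°.
Signed shortest Δλ = ((121.047 − -122.402 + 180) mod 360) − 180 = -116.551°.
Going west by 116.551° from -122.402° passes through 180° before reaching +121.047°.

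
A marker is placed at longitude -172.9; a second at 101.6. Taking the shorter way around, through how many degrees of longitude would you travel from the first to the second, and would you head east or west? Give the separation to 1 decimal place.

Raw difference: 101.6 − -172.9 = 274.5°.
Normalise into (−180°, 180°]: 274.5° − 360° = -85.5°.
Negative ⇒ the second point lies to the west; separation 85.5°.

85.5° west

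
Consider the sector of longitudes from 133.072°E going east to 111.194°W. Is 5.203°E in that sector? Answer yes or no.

Band width going east from +133.072° to -111.194°: ((-111.194 − 133.072) mod 360) = 115.734°.
Offset of +5.203° east of the west edge: ((5.203 − 133.072) mod 360) = 232.131°.
232.131° > 115.734° ⇒ outside.

No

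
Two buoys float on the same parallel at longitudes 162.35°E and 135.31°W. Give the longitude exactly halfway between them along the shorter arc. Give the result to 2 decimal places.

Signed shortest Δλ from +162.35° to -135.31° is +62.34°.
Midpoint longitude = +162.35° + (+62.34°)/2 = +162.35° + 31.17° = +193.52°.
Normalise into (−180°, 180°]: -166.48°.
(The naïve average (+162.35 + -135.31)/2 = 13.52° is on the wrong side of the globe.)

166.48°W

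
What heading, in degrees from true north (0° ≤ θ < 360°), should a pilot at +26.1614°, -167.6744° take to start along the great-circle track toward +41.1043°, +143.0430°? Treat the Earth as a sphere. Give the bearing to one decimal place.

303.2°

Δλ = 143.0430 − -167.6744 = 310.7174°; wrapped into (−180°, 180°]: -49.2826°.
θ = atan2( sin Δλ · cos φ₂ , cos φ₁ · sin φ₂ − sin φ₁ · cos φ₂ · cos Δλ )
  = atan2(-0.57112, 0.37336) = -56.826° → normalised to [0°, 360°): 303.174°.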